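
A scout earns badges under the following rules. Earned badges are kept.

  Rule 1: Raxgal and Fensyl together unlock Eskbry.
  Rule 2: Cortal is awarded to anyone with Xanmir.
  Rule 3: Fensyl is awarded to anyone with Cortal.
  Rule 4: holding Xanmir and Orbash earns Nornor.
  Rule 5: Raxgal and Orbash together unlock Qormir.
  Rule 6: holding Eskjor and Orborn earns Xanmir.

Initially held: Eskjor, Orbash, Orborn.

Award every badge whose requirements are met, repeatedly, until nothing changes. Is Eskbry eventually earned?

Eskbry would need Raxgal and Fensyl (Rule 1), but Raxgal is never earned.

No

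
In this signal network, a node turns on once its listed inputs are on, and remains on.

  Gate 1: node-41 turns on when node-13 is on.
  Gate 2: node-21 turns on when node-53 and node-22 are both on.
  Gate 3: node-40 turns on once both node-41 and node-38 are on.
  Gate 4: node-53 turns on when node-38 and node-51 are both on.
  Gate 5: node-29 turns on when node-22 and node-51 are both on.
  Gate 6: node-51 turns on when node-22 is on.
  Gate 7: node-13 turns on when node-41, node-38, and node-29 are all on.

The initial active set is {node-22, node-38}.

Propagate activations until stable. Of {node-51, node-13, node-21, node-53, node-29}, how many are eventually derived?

Gate 6: node-22 on → node-51 on.
node-22 and node-51 are on, so node-29 turns on (Gate 5).
Gate 4: node-38 and node-51 on → node-53 on.
node-53 and node-22 are on, so node-21 turns on (Gate 2).
node-51: reached.
node-13 would need node-41, node-38, and node-29 (Gate 7), but node-41 never turns on.
node-21: reached.
node-53: reached.
node-29: reached.
Reached: node-51, node-21, node-53, and node-29 — 4 of the 5.

4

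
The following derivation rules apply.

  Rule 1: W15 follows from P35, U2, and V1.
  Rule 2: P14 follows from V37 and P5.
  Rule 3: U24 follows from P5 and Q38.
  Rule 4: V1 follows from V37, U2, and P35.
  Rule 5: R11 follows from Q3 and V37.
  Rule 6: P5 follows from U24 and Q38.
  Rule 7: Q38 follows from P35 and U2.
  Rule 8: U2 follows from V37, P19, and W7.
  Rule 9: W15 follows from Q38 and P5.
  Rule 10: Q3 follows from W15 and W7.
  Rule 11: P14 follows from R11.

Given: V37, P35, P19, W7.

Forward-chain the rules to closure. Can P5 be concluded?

No

P5 would need U24 and Q38 (Rule 6), but U24 is never established.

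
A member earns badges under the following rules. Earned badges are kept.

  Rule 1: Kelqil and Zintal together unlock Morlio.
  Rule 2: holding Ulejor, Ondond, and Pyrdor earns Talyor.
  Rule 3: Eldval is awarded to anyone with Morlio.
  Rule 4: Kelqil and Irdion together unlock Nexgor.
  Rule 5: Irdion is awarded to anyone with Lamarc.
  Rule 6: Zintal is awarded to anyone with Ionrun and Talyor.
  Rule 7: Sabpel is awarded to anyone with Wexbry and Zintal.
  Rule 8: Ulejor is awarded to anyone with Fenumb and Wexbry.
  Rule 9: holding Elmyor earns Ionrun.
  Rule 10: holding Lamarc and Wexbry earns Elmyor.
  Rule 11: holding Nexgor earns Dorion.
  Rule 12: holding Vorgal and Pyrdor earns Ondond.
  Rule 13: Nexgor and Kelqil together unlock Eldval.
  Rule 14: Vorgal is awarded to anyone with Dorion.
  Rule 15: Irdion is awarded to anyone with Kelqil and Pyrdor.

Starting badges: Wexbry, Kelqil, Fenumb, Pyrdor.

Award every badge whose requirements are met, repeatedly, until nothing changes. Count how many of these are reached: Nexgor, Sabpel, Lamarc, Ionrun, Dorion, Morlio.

2

With Kelqil and Pyrdor, Irdion is earned (Rule 15).
With Kelqil and Irdion, Nexgor is earned (Rule 4).
With Nexgor, Dorion is earned (Rule 11).
Nexgor: reached.
Sabpel would need Wexbry and Zintal (Rule 7), but Zintal is never earned.
No rule produces Lamarc, and it is not given.
Ionrun would need Elmyor (Rule 9), but Elmyor is never earned.
Dorion: reached.
Morlio would need Kelqil and Zintal (Rule 1), but Zintal is never earned.
Reached: Nexgor and Dorion — 2 of the 6.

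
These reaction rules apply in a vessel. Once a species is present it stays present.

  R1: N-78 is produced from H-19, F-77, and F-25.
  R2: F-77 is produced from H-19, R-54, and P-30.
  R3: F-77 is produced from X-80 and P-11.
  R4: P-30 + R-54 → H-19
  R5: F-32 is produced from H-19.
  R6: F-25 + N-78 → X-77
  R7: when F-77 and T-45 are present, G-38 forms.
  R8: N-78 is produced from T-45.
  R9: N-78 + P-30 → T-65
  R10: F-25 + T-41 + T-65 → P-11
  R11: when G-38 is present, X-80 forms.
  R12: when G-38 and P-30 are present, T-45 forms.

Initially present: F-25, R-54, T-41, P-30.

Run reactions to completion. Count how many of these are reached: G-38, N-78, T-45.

1

P-30 and R-54 present → H-19 forms (R4).
H-19, R-54, and P-30 present → F-77 forms (R2).
H-19, F-77, and F-25 present → N-78 forms (R1).
G-38 would need F-77 and T-45 (R7), but T-45 never forms.
N-78: reached.
T-45 would need G-38 and P-30 (R12), but G-38 never forms.
Reached: N-78 — 1 of the 3.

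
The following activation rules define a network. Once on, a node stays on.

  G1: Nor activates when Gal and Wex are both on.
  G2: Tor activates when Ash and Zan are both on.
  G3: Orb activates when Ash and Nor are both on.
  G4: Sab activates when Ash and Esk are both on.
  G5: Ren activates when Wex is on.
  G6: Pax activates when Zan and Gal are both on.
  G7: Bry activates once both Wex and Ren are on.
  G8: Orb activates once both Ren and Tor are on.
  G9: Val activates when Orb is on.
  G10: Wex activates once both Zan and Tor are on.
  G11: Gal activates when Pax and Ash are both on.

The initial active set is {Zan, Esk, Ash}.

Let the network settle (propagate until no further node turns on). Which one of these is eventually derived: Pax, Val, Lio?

Val

G2: Ash and Zan on → Tor on.
G10: Zan and Tor on → Wex on.
Wex is on, so Ren activates (G5).
G8: Ren and Tor on → Orb on.
Orb is on, so Val activates (G9).
No rule produces Lio, and it is not given. Pax would need Zan and Gal (G6), but Gal never turns on.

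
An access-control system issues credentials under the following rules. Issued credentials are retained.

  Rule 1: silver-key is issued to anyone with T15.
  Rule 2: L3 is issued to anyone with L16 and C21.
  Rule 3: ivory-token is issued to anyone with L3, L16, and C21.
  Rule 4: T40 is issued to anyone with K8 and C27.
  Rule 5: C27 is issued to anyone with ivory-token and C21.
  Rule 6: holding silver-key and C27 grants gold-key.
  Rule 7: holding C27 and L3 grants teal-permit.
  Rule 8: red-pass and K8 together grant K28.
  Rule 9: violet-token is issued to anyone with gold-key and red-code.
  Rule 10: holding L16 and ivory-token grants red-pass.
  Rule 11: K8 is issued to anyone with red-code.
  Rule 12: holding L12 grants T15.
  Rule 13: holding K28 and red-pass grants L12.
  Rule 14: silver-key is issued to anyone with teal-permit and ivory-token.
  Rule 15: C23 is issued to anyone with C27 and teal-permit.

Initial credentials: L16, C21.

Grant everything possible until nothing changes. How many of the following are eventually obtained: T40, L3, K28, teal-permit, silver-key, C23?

4

Holding L16 and C21 grants L3 (Rule 2).
Holding L3, L16, and C21 grants ivory-token (Rule 3).
Holding ivory-token and C21 grants C27 (Rule 5).
Holding C27 and L3 grants teal-permit (Rule 7).
Holding teal-permit and ivory-token grants silver-key (Rule 14).
Holding C27 and teal-permit grants C23 (Rule 15).
T40 would need K8 and C27 (Rule 4), but K8 is never granted.
L3: reached.
K28 would need red-pass and K8 (Rule 8), but K8 is never granted.
teal-permit: reached.
silver-key: reached.
C23: reached.
Reached: L3, teal-permit, silver-key, and C23 — 4 of the 6.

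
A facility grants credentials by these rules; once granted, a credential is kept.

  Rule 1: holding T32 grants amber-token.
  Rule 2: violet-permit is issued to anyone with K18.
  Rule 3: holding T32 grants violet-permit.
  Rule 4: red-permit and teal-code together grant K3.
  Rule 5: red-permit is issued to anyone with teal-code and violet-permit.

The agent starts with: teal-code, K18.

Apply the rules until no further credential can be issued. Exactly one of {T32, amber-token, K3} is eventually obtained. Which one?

Holding K18 grants violet-permit (Rule 2).
Holding teal-code and violet-permit grants red-permit (Rule 5).
Holding red-permit and teal-code grants K3 (Rule 4).
No rule produces T32, and it is not given. amber-token would need T32 (Rule 1), but T32 is never granted.

K3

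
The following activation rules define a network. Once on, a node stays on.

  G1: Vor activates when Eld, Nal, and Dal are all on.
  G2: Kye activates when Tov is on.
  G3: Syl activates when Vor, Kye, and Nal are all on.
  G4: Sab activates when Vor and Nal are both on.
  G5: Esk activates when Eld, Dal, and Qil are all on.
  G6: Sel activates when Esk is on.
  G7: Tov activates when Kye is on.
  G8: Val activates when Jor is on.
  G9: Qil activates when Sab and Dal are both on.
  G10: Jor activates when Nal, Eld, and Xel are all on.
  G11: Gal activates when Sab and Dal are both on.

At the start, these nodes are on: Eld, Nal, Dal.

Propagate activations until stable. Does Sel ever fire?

Eld, Nal, and Dal are on, so Vor activates (G1).
G4: Vor and Nal on → Sab on.
Sab and Dal are on, so Qil activates (G9).
Eld, Dal, and Qil are on, so Esk activates (G5).
G6: Esk on → Sel on.

Yes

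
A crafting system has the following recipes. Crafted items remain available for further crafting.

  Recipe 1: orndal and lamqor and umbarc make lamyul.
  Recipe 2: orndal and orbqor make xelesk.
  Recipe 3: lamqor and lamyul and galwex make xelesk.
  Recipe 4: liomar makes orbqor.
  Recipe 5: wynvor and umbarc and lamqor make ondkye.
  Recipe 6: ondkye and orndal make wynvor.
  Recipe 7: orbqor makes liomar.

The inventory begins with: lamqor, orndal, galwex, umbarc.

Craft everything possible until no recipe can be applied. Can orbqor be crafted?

orbqor would need liomar (Recipe 4), but liomar is never obtained.

No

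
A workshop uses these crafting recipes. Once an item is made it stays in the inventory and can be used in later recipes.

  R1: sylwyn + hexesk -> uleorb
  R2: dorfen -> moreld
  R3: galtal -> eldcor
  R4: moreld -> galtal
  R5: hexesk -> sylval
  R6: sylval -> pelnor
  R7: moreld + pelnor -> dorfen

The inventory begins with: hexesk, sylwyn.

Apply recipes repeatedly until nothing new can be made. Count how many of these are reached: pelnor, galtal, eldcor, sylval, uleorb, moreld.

sylwyn + hexesk -> uleorb (R1).
Using R5, hexesk makes sylval.
Using R6, sylval makes pelnor.
pelnor: reached.
galtal would need moreld (R4), but moreld is never obtained.
eldcor would need galtal (R3), but galtal is never obtained.
sylval: reached.
uleorb: reached.
moreld would need dorfen (R2), but dorfen is never obtained.
Reached: pelnor, sylval, and uleorb — 3 of the 6.

3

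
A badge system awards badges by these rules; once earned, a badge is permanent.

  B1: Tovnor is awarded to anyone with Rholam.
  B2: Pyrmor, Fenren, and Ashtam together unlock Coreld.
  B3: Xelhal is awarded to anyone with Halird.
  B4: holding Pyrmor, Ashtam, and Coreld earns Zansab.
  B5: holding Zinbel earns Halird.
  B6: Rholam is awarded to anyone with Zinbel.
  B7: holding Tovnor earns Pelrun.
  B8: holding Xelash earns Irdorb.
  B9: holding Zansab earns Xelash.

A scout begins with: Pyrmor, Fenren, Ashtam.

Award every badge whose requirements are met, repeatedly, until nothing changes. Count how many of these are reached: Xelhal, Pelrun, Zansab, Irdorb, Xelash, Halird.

With Pyrmor, Fenren, and Ashtam, Coreld is earned (B2).
With Pyrmor, Ashtam, and Coreld, Zansab is earned (B4).
With Zansab, Xelash is earned (B9).
With Xelash, Irdorb is earned (B8).
Xelhal would need Halird (B3), but Halird is never earned.
Pelrun would need Tovnor (B7), but Tovnor is never earned.
Zansab: reached.
Irdorb: reached.
Xelash: reached.
Halird would need Zinbel (B5), but Zinbel is never earned.
Reached: Zansab, Irdorb, and Xelash — 3 of the 6.

3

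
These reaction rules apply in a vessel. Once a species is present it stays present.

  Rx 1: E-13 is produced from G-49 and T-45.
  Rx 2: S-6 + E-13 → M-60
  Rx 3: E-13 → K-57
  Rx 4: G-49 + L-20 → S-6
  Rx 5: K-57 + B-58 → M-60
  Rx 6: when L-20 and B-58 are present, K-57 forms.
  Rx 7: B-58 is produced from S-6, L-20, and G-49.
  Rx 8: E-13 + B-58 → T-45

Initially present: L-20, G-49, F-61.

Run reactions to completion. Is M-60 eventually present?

Yes

G-49 and L-20 present → S-6 forms (Rx 4).
S-6, L-20, and G-49 present → B-58 forms (Rx 7).
L-20 and B-58 present → K-57 forms (Rx 6).
K-57 and B-58 present → M-60 forms (Rx 5).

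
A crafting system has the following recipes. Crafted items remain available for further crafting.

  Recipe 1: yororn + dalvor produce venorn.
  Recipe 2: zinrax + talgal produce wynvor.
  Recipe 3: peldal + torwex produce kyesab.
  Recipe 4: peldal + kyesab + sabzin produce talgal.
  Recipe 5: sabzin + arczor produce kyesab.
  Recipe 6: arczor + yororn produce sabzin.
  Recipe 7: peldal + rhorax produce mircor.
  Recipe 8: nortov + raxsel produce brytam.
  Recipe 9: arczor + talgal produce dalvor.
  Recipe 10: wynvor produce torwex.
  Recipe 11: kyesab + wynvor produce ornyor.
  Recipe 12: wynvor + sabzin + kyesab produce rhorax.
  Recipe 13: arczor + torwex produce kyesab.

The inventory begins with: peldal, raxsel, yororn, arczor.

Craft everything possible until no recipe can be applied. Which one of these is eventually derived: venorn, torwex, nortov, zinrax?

venorn

arczor + yororn → sabzin (Recipe 6).
Using Recipe 5, sabzin and arczor make kyesab.
Using Recipe 4, peldal, kyesab, and sabzin make talgal.
arczor + talgal → dalvor (Recipe 9).
Using Recipe 1, yororn and dalvor make venorn.
No rule produces zinrax, and it is not given. No rule produces nortov, and it is not given. torwex would need wynvor (Recipe 10), but wynvor is never obtained.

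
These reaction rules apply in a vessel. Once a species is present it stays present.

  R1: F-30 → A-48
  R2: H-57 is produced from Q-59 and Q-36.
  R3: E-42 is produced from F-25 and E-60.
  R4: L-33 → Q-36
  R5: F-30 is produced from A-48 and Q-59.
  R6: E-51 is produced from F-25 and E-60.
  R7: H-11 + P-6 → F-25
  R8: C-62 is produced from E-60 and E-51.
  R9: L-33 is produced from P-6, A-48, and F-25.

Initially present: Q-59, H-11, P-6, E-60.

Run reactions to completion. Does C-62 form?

Yes

H-11 and P-6 present → F-25 forms (R7).
F-25 and E-60 present → E-51 forms (R6).
E-60 and E-51 present → C-62 forms (R8).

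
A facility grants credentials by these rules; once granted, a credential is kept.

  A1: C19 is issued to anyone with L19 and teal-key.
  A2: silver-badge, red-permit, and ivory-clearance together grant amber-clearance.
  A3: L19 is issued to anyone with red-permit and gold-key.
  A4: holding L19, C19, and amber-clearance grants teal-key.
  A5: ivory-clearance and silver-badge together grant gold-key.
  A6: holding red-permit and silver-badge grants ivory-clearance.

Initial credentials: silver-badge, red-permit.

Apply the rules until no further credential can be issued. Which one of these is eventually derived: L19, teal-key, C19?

L19

Holding red-permit and silver-badge grants ivory-clearance (A6).
Holding ivory-clearance and silver-badge grants gold-key (A5).
Holding red-permit and gold-key grants L19 (A3).
C19 would need L19 and teal-key (A1), but teal-key is never granted. teal-key would need L19, C19, and amber-clearance (A4), but C19 is never granted.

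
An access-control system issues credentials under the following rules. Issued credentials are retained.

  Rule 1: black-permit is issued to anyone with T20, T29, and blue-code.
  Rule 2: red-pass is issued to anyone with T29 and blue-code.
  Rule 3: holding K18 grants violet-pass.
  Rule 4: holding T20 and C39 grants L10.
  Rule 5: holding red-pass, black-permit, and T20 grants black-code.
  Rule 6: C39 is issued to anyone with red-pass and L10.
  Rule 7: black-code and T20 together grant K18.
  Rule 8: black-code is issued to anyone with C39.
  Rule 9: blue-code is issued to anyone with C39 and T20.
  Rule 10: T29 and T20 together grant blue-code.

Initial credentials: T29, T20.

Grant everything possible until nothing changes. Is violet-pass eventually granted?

Holding T29 and T20 grants blue-code (Rule 10).
Holding T20, T29, and blue-code grants black-permit (Rule 1).
Holding T29 and blue-code grants red-pass (Rule 2).
Holding red-pass, black-permit, and T20 grants black-code (Rule 5).
Holding black-code and T20 grants K18 (Rule 7).
Holding K18 grants violet-pass (Rule 3).

Yes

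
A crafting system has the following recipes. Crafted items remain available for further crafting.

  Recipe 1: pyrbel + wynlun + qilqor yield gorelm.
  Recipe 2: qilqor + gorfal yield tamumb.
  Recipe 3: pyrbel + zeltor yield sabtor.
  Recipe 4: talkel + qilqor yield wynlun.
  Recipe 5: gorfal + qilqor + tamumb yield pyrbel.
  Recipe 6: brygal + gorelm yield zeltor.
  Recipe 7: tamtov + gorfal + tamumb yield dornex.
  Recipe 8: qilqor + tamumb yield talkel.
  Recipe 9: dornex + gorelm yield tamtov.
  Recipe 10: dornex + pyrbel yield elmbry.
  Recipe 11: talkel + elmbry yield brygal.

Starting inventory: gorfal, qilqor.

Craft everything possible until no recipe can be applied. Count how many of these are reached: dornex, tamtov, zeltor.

dornex would need tamtov, gorfal, and tamumb (Recipe 7), but tamtov is never obtained.
tamtov would need dornex and gorelm (Recipe 9), but dornex is never obtained.
zeltor would need brygal and gorelm (Recipe 6), but brygal is never obtained.
None of the 3 are reached.

0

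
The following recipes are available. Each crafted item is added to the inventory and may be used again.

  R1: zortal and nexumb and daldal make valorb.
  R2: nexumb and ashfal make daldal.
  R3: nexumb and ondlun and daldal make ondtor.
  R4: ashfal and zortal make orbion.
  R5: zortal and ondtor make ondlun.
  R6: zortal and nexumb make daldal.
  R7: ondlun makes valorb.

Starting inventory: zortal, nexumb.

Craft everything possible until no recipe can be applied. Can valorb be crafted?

Yes

Using R6, zortal and nexumb make daldal.
zortal and nexumb and daldal → valorb (R1).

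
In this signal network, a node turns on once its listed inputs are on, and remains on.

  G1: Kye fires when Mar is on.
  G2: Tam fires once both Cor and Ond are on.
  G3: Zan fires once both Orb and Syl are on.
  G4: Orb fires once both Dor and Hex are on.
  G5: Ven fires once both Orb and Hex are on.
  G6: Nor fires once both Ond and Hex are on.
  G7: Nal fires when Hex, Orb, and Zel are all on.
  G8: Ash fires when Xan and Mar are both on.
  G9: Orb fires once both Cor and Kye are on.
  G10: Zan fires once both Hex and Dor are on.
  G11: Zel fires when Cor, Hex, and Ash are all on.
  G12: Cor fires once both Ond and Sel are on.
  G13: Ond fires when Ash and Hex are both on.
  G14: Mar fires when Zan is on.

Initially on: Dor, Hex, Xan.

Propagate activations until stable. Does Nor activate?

Hex and Dor are on, so Zan fires (G10).
G14: Zan on → Mar on.
G8: Xan and Mar on → Ash on.
Ash and Hex are on, so Ond fires (G13).
Ond and Hex are on, so Nor fires (G6).

Yes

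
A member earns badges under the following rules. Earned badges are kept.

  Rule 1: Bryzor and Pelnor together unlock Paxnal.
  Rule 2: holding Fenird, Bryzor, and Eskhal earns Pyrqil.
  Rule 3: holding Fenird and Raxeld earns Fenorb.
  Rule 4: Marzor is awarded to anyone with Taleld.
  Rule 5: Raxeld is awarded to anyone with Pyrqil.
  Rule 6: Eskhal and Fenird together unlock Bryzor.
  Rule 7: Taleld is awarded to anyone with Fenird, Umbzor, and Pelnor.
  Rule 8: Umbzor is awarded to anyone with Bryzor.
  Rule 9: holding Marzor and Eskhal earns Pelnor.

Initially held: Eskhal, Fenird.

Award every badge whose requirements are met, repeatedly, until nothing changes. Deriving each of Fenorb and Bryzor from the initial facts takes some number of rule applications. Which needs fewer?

Bryzor: With Eskhal and Fenird, Bryzor is earned (Rule 6). [1 rule application]
Fenorb: With Eskhal and Fenird, Bryzor is earned (Rule 6). With Fenird, Bryzor, and Eskhal, Pyrqil is earned (Rule 2). With Pyrqil, Raxeld is earned (Rule 5). With Fenird and Raxeld, Fenorb is earned (Rule 3). [4 rule applications]
Bryzor needs fewer.

Bryzor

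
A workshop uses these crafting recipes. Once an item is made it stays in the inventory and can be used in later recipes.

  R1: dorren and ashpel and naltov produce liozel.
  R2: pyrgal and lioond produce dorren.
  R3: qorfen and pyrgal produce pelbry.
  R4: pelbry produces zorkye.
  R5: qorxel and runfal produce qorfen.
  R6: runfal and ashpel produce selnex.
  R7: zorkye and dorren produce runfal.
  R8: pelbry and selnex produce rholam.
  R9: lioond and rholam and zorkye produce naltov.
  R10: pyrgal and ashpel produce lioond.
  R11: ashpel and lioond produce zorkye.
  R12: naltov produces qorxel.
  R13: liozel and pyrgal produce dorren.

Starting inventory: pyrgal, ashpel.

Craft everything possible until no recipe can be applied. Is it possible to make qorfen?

No

qorfen would need qorxel and runfal (R5), but qorxel is never obtained.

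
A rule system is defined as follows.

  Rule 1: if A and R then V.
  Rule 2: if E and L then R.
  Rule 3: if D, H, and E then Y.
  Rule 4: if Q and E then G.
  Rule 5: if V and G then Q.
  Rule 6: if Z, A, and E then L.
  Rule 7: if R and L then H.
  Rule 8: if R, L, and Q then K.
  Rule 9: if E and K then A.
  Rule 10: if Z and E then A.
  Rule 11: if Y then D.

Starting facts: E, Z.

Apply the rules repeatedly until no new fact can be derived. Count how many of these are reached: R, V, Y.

Z and E hold, so A follows (Rule 10).
Z, A, and E hold, so L follows (Rule 6).
E and L hold, so R follows (Rule 2).
A and R hold, so V follows (Rule 1).
R: reached.
V: reached.
Y would need D, H, and E (Rule 3), but D is never established.
Reached: R and V — 2 of the 3.

2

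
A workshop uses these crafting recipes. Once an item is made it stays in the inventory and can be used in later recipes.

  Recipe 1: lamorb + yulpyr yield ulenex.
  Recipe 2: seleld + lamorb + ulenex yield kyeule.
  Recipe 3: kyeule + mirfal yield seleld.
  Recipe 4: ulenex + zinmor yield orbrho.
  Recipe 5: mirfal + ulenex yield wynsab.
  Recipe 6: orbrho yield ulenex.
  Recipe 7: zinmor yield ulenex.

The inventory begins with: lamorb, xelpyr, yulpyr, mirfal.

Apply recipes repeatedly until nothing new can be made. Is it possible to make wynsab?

lamorb + yulpyr → ulenex (Recipe 1).
Using Recipe 5, mirfal and ulenex make wynsab.

Yes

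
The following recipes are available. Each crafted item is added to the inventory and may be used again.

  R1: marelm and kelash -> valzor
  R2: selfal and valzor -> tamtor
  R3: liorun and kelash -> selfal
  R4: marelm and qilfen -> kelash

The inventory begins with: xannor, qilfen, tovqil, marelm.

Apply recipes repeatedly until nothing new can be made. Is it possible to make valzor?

Yes

marelm and qilfen -> kelash (R4).
Using R1, marelm and kelash make valzor.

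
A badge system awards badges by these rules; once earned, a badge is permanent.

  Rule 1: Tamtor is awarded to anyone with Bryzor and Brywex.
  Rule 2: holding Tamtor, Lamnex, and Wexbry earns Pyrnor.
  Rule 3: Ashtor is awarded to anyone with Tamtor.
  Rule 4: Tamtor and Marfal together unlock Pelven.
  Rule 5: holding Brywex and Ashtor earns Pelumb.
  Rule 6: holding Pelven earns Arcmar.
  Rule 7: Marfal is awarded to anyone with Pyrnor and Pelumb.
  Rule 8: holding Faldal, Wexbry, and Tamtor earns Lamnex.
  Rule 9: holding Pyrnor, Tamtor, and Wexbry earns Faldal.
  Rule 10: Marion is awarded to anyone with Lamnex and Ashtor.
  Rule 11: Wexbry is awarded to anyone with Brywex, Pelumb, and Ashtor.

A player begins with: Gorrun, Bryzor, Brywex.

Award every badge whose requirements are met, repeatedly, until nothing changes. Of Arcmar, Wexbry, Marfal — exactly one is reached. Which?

With Bryzor and Brywex, Tamtor is earned (Rule 1).
With Tamtor, Ashtor is earned (Rule 3).
With Brywex and Ashtor, Pelumb is earned (Rule 5).
With Brywex, Pelumb, and Ashtor, Wexbry is earned (Rule 11).
Arcmar would need Pelven (Rule 6), but Pelven is never earned. Marfal would need Pyrnor and Pelumb (Rule 7), but Pyrnor is never earned.

Wexbry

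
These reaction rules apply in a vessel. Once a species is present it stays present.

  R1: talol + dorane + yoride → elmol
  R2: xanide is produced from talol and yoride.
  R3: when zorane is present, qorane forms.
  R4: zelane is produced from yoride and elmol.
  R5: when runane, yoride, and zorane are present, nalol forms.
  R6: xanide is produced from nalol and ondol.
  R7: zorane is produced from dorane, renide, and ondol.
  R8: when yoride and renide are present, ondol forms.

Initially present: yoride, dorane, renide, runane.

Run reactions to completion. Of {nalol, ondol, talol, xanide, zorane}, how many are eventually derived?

yoride and renide present → ondol forms (R8).
dorane, renide, and ondol present → zorane forms (R7).
runane, yoride, and zorane present → nalol forms (R5).
nalol and ondol present → xanide forms (R6).
nalol: reached.
ondol: reached.
No rule produces talol, and it is not given.
xanide: reached.
zorane: reached.
Reached: nalol, ondol, xanide, and zorane — 4 of the 5.

4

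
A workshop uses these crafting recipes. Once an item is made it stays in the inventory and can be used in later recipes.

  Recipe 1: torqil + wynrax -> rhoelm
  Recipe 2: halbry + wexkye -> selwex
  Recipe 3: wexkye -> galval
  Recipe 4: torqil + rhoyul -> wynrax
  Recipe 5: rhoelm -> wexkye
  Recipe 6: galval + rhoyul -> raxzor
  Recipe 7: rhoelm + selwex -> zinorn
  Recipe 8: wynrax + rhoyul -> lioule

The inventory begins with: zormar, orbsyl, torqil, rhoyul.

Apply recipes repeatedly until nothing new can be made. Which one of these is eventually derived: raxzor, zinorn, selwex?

torqil + rhoyul -> wynrax (Recipe 4).
Using Recipe 1, torqil and wynrax make rhoelm.
Using Recipe 5, rhoelm makes wexkye.
Using Recipe 3, wexkye makes galval.
Using Recipe 6, galval and rhoyul make raxzor.
selwex would need halbry and wexkye (Recipe 2), but halbry is never obtained. zinorn would need rhoelm and selwex (Recipe 7), but selwex is never obtained.

raxzor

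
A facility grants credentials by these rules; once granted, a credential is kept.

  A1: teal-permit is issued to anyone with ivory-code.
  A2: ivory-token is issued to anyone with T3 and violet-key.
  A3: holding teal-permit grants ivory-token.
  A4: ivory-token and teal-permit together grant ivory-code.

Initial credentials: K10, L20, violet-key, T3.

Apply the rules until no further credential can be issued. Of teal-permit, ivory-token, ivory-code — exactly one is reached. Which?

ivory-token

Holding T3 and violet-key grants ivory-token (A2).
teal-permit would need ivory-code (A1), but ivory-code is never granted. ivory-code would need ivory-token and teal-permit (A4), but teal-permit is never granted.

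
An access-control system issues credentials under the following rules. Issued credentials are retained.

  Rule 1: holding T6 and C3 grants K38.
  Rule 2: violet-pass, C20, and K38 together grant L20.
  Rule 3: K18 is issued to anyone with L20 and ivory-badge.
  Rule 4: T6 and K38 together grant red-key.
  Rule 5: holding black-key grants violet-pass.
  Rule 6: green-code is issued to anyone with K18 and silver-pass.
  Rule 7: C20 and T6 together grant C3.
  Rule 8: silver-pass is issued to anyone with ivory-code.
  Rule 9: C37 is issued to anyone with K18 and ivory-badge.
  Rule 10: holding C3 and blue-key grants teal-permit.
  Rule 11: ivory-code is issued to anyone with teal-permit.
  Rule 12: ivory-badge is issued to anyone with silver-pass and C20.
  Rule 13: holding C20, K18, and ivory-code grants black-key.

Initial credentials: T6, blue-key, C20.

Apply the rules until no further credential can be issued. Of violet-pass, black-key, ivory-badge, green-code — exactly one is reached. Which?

ivory-badge

Holding C20 and T6 grants C3 (Rule 7).
Holding C3 and blue-key grants teal-permit (Rule 10).
Holding teal-permit grants ivory-code (Rule 11).
Holding ivory-code grants silver-pass (Rule 8).
Holding silver-pass and C20 grants ivory-badge (Rule 12).
violet-pass would need black-key (Rule 5), but black-key is never granted. green-code would need K18 and silver-pass (Rule 6), but K18 is never granted. black-key would need C20, K18, and ivory-code (Rule 13), but K18 is never granted.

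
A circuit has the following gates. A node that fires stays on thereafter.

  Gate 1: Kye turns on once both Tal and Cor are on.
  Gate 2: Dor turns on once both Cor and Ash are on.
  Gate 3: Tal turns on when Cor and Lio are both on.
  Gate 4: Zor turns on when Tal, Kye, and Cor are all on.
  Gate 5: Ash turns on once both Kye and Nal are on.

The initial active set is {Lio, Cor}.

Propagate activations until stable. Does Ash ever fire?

Ash would need Kye and Nal (Gate 5), but Nal never turns on.

No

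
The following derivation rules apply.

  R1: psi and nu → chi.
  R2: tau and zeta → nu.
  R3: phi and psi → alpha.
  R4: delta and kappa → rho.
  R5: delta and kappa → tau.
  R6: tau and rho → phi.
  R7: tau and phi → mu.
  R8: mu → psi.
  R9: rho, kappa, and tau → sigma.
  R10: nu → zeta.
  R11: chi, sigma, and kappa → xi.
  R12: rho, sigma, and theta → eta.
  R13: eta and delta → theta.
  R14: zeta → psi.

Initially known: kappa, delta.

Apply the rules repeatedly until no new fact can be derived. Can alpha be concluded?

delta and kappa hold, so rho follows (R4).
delta and kappa hold, so tau follows (R5).
From tau and rho, R6 gives phi.
tau and phi hold, so mu follows (R7).
mu holds, so psi follows (R8).
From phi and psi, R3 gives alpha.

Yes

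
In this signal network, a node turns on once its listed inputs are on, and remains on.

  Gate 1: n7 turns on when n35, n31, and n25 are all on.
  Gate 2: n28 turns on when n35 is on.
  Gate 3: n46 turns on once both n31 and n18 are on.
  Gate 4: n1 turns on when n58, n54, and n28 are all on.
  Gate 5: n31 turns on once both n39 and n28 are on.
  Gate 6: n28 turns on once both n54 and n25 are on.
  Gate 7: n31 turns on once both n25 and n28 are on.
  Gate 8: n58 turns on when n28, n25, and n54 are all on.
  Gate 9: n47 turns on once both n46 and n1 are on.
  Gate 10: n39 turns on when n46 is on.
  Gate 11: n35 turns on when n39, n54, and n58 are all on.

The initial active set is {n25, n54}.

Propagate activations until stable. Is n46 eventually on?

No

n46 would need n31 and n18 (Gate 3), but n18 never turns on.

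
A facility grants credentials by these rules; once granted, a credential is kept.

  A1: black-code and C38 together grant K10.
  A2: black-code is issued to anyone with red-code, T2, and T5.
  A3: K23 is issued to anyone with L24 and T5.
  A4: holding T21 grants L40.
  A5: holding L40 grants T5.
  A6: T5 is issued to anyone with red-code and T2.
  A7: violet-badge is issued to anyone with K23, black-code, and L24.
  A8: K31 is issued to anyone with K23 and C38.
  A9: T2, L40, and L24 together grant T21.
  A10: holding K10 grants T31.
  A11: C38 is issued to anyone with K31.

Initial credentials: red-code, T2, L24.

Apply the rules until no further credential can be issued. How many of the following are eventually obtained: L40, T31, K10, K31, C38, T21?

L40 would need T21 (A4), but T21 is never granted.
T31 would need K10 (A10), but K10 is never granted.
K10 would need black-code and C38 (A1), but C38 is never granted.
K31 would need K23 and C38 (A8), but C38 is never granted.
C38 would need K31 (A11), but K31 is never granted.
T21 would need T2, L40, and L24 (A9), but L40 is never granted.
None of the 6 are reached.

0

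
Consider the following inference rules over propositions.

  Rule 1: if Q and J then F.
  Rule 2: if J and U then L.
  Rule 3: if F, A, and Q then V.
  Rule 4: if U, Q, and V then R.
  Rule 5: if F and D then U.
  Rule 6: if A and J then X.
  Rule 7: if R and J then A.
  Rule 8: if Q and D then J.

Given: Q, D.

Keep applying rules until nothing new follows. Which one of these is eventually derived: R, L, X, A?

From Q and D, Rule 8 gives J.
Q and J hold, so F follows (Rule 1).
F and D hold, so U follows (Rule 5).
J and U hold, so L follows (Rule 2).
X would need A and J (Rule 6), but A is never established. R would need U, Q, and V (Rule 4), but V is never established. A would need R and J (Rule 7), but R is never established.

L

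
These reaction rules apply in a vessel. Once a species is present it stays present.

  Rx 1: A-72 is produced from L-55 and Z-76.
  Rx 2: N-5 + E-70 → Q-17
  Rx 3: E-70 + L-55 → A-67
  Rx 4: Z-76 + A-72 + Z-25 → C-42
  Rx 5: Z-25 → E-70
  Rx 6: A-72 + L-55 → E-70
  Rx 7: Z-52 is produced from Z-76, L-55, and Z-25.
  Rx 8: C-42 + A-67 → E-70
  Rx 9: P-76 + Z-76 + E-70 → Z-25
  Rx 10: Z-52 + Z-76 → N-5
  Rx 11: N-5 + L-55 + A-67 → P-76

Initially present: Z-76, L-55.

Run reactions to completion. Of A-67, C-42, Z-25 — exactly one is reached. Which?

A-67

L-55 and Z-76 present → A-72 forms (Rx 1).
A-72 and L-55 present → E-70 forms (Rx 6).
E-70 and L-55 present → A-67 forms (Rx 3).
Z-25 would need P-76, Z-76, and E-70 (Rx 9), but P-76 never forms. C-42 would need Z-76, A-72, and Z-25 (Rx 4), but Z-25 never forms.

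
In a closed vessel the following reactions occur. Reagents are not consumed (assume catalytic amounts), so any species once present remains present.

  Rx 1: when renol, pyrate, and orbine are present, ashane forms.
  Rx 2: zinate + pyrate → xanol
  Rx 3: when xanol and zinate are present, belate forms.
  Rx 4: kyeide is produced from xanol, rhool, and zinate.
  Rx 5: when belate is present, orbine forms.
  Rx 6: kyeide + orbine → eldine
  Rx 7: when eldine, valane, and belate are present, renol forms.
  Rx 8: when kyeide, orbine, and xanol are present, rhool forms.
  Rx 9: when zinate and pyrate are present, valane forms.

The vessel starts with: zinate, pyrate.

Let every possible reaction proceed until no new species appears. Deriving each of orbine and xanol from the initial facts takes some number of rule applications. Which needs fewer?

xanol: zinate and pyrate present → xanol forms (Rx 2). [1 rule application]
orbine: zinate and pyrate present → xanol forms (Rx 2). xanol and zinate present → belate forms (Rx 3). belate present → orbine forms (Rx 5). [3 rule applications]
xanol needs fewer.

xanol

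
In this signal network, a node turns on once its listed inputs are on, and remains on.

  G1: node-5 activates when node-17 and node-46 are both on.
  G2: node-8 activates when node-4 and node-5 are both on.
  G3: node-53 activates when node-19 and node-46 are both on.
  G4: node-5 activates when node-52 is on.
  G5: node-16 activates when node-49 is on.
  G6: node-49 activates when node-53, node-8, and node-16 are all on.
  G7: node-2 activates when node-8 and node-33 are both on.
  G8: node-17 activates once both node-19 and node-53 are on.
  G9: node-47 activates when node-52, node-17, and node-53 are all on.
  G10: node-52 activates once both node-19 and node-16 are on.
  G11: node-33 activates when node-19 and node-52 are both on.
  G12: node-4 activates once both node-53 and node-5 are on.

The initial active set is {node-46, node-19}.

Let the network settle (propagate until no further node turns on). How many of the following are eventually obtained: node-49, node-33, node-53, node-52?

G3: node-19 and node-46 on → node-53 on.
node-49 would need node-53, node-8, and node-16 (G6), but node-16 never turns on.
node-33 would need node-19 and node-52 (G11), but node-52 never turns on.
node-53: reached.
node-52 would need node-19 and node-16 (G10), but node-16 never turns on.
Reached: node-53 — 1 of the 4.

1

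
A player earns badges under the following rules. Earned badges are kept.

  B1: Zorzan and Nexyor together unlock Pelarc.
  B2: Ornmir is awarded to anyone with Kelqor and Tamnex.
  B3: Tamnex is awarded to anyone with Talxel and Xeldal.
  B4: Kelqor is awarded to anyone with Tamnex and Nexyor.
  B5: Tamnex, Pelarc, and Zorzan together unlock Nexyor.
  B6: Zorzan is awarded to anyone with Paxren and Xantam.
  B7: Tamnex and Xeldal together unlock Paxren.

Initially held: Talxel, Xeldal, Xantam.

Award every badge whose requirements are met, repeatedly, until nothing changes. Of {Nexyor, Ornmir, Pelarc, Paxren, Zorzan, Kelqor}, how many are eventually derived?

With Talxel and Xeldal, Tamnex is earned (B3).
With Tamnex and Xeldal, Paxren is earned (B7).
With Paxren and Xantam, Zorzan is earned (B6).
Nexyor would need Tamnex, Pelarc, and Zorzan (B5), but Pelarc is never earned.
Ornmir would need Kelqor and Tamnex (B2), but Kelqor is never earned.
Pelarc would need Zorzan and Nexyor (B1), but Nexyor is never earned.
Paxren: reached.
Zorzan: reached.
Kelqor would need Tamnex and Nexyor (B4), but Nexyor is never earned.
Reached: Paxren and Zorzan — 2 of the 6.

2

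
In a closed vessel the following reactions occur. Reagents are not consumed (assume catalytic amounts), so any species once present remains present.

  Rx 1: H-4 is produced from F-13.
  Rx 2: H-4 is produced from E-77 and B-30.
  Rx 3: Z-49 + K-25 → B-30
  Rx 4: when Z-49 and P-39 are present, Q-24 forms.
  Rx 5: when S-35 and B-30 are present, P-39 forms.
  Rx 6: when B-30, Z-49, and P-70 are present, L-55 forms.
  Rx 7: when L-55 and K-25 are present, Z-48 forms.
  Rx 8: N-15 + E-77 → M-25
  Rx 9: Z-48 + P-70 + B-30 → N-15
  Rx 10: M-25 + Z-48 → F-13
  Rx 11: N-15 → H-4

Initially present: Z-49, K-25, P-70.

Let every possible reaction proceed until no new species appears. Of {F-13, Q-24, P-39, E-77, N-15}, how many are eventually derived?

1

Z-49 and K-25 present → B-30 forms (Rx 3).
B-30, Z-49, and P-70 present → L-55 forms (Rx 6).
L-55 and K-25 present → Z-48 forms (Rx 7).
Z-48, P-70, and B-30 present → N-15 forms (Rx 9).
F-13 would need M-25 and Z-48 (Rx 10), but M-25 never forms.
Q-24 would need Z-49 and P-39 (Rx 4), but P-39 never forms.
P-39 would need S-35 and B-30 (Rx 5), but S-35 never forms.
No rule produces E-77, and it is not given.
N-15: reached.
Reached: N-15 — 1 of the 5.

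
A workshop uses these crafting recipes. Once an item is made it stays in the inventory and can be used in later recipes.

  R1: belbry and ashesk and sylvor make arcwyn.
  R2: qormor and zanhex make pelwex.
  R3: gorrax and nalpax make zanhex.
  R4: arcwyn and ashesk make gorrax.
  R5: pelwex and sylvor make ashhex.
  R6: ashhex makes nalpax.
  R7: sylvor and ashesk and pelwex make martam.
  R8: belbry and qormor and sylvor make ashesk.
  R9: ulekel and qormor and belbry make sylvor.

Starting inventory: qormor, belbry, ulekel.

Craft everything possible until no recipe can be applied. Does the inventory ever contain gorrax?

Yes

Using R9, ulekel, qormor, and belbry make sylvor.
Using R8, belbry, qormor, and sylvor make ashesk.
belbry and ashesk and sylvor → arcwyn (R1).
arcwyn and ashesk → gorrax (R4).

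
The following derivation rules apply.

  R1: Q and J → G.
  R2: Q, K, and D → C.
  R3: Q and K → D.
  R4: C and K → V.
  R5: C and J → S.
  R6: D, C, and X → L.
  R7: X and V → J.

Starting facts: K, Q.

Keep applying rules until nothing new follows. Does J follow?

J would need X and V (R7), but X is never established.

No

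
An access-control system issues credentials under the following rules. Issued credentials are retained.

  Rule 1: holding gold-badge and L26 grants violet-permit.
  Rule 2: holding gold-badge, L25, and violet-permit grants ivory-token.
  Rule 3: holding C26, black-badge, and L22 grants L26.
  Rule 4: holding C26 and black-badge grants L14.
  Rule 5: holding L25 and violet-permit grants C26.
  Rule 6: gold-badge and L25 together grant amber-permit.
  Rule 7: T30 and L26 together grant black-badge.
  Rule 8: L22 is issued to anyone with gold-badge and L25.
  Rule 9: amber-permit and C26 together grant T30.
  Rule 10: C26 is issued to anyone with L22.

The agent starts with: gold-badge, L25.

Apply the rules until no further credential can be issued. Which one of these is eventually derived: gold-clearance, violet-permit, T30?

Holding gold-badge and L25 grants L22 (Rule 8).
Holding gold-badge and L25 grants amber-permit (Rule 6).
Holding L22 grants C26 (Rule 10).
Holding amber-permit and C26 grants T30 (Rule 9).
violet-permit would need gold-badge and L26 (Rule 1), but L26 is never granted. No rule produces gold-clearance, and it is not given.

T30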